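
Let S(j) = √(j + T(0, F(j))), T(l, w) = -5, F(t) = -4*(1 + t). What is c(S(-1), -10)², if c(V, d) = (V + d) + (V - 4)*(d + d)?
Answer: 2734 - 2660*I*√6 ≈ 2734.0 - 6515.6*I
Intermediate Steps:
F(t) = -4 - 4*t
S(j) = √(-5 + j) (S(j) = √(j - 5) = √(-5 + j))
c(V, d) = V + d + 2*d*(-4 + V) (c(V, d) = (V + d) + (-4 + V)*(2*d) = (V + d) + 2*d*(-4 + V) = V + d + 2*d*(-4 + V))
c(S(-1), -10)² = (√(-5 - 1) - 7*(-10) + 2*√(-5 - 1)*(-10))² = (√(-6) + 70 + 2*√(-6)*(-10))² = (I*√6 + 70 + 2*(I*√6)*(-10))² = (I*√6 + 70 - 20*I*√6)² = (70 - 19*I*√6)²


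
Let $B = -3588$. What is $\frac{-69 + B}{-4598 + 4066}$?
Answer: $\frac{3657}{532} \approx 6.8741$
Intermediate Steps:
$\frac{-69 + B}{-4598 + 4066} = \frac{-69 - 3588}{-4598 + 4066} = - \frac{3657}{-532} = \left(-3657\right) \left(- \frac{1}{532}\right) = \frac{3657}{532}$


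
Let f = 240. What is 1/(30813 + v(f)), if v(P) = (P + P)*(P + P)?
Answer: 1/261213 ≈ 3.8283e-6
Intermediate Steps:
v(P) = 4*P² (v(P) = (2*P)*(2*P) = 4*P²)
1/(30813 + v(f)) = 1/(30813 + 4*240²) = 1/(30813 + 4*57600) = 1/(30813 + 230400) = 1/261213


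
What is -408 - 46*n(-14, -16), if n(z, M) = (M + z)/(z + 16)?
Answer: 282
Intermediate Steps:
n(z, M) = (M + z)/(16 + z)
-408 - 46*n(-14, -16) = -408 - 46*(-16 - 14)/(16 - 14) = -408 - 46*(-30)/2 = -408 - 23*(-30) = -408 - 46*(-15) = -408 + 690 = 282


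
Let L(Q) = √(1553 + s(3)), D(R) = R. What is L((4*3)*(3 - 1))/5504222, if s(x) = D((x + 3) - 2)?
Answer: 3*√173/5504222 ≈ 7.1688e-6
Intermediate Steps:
s(x) = 1 + x (s(x) = (x + 3) - 2 = (3 + x) - 2 = 1 + x)
L(Q) = 3*√173 (L(Q) = √(1553 + (1 + 3)) = √(1553 + 4) = √1557 = 3*√173)
L((4*3)*(3 - 1))/5504222 = (3*√173)/5504222 = (3*√173)*(1/5504222) = 3*√173/5504222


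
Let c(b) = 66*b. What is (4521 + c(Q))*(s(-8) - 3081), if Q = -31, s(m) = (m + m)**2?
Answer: -6991875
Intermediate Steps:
s(m) = 4*m**2 (s(m) = (2*m)**2 = 4*m**2)
(4521 + c(Q))*(s(-8) - 3081) = (4521 + 66*(-31))*(4*(-8)**2 - 3081) = (4521 - 2046)*(4*64 - 3081) = 2475*(256 - 3081) = 2475*(-2825) = -6991875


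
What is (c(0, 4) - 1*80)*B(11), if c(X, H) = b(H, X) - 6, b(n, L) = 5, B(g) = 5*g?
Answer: -4455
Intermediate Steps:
c(X, H) = -1 (c(X, H) = 5 - 6 = -1)
(c(0, 4) - 1*80)*B(11) = (-1 - 1*80)*(5*11) = (-1 - 80)*55 = -81*55 = -4455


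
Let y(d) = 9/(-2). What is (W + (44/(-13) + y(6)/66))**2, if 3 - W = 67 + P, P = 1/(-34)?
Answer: 429844140625/94556176 ≈ 4545.9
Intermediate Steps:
P = -1/34 ≈ -0.029412
y(d) = -9/2 (y(d) = 9*(-1/2) = -9/2)
W = -2175/34 (W = 3 - (67 - 1/34) = 3 - 1*2277/34 = 3 - 2277/34 = -2175/34 ≈ -63.971)
(W + (44/(-13) + y(6)/66))**2 = (-2175/34 + (44/(-13) - 9/2/66))**2 = (-2175/34 + (44*(-1/13) - 9/2*1/66))**2 = (-2175/34 + (-44/13 - 3/44))**2 = (-2175/34 - 1975/572)**2 = (-655625/9724)**2 = 429844140625/94556176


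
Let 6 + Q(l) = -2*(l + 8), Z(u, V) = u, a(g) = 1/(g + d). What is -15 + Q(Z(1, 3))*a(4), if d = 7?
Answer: -189/11 ≈ -17.182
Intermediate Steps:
a(g) = 1/(7 + g) (a(g) = 1/(g + 7) = 1/(7 + g))
Q(l) = -22 - 2*l (Q(l) = -6 - 2*(l + 8) = -6 - 2*(8 + l) = -6 + (-16 - 2*l) = -22 - 2*l)
-15 + Q(Z(1, 3))*a(4) = -15 + (-22 - 2*1)/(7 + 4) = -15 + (-22 - 2)/11 = -15 - 24*1/11 = -15 - 24/11 = -189/11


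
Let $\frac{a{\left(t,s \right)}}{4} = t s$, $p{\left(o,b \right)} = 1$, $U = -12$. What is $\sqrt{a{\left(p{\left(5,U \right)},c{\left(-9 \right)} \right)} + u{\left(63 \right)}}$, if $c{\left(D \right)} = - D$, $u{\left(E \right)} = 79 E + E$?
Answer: $6 \sqrt{141} \approx 71.246$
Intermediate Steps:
$u{\left(E \right)} = 80 E$
$a{\left(t,s \right)} = 4 s t$ ($a{\left(t,s \right)} = 4 t s = 4 s t$)
$\sqrt{a{\left(p{\left(5,U \right)},c{\left(-9 \right)} \right)} + u{\left(63 \right)}} = \sqrt{4 \left(\left(-1\right) \left(-9\right)\right) 1 + 80 \cdot 63} = \sqrt{4 \cdot 9 \cdot 1 + 5040} = \sqrt{36 + 5040} = \sqrt{5076} = 6 \sqrt{141}$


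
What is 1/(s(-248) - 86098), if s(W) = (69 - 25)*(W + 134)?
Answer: -1/91114 ≈ -1.0975e-5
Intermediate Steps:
s(W) = 5896 + 44*W (s(W) = 44*(134 + W) = 5896 + 44*W)
1/(s(-248) - 86098) = 1/((5896 + 44*(-248)) - 86098) = 1/((5896 - 10912) - 86098) = 1/(-5016 - 86098) = 1/(-91114) = -1/91114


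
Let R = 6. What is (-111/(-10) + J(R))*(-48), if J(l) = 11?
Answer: -5304/5 ≈ -1060.8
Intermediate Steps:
(-111/(-10) + J(R))*(-48) = (-111/(-10) + 11)*(-48) = (-111*(-⅒) + 11)*(-48) = (111/10 + 11)*(-48) = (221/10)*(-48) = -5304/5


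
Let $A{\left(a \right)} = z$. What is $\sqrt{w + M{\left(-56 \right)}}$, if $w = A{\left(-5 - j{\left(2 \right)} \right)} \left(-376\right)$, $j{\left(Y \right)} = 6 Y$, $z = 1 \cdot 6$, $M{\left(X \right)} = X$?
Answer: $34 i \sqrt{2} \approx 48.083 i$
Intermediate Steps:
$z = 6$
$A{\left(a \right)} = 6$
$w = -2256$ ($w = 6 \left(-376\right) = -2256$)
$\sqrt{w + M{\left(-56 \right)}} = \sqrt{-2256 - 56} = \sqrt{-2312} = 34 i \sqrt{2}$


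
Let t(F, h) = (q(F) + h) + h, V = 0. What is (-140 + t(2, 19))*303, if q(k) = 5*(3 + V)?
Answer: -26361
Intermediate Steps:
q(k) = 15 (q(k) = 5*(3 + 0) = 5*3 = 15)
t(F, h) = 15 + 2*h (t(F, h) = (15 + h) + h = 15 + 2*h)
(-140 + t(2, 19))*303 = (-140 + (15 + 2*19))*303 = (-140 + (15 + 38))*303 = (-140 + 53)*303 = -87*303 = -26361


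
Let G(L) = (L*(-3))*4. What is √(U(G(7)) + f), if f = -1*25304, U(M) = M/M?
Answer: I*√25303 ≈ 159.07*I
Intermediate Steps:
G(L) = -12*L (G(L) = -3*L*4 = -12*L)
U(M) = 1
f = -25304
√(U(G(7)) + f) = √(1 - 25304) = √(-25303) = I*√25303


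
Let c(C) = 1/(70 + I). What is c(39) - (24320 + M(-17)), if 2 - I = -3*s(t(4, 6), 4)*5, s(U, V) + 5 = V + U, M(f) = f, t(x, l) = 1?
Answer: -1749815/72 ≈ -24303.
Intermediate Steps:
s(U, V) = -5 + U + V (s(U, V) = -5 + (V + U) = -5 + (U + V) = -5 + U + V)
I = 2 (I = 2 - (-3*(-5 + 1 + 4))*5 = 2 - (-3*0)*5 = 2 - 0*5 = 2 - 1*0 = 2 + 0 = 2)
c(C) = 1/72 (c(C) = 1/(70 + 2) = 1/72)
c(39) - (24320 + M(-17)) = 1/72 - (24320 - 17) = 1/72 - 1*24303 = 1/72 - 24303 = -1749815/72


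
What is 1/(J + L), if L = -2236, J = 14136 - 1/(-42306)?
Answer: 42306/503441401 ≈ 8.4034e-5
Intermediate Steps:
J = 598037617/42306 (J = 14136 - 1*(-1/42306) = 14136 + 1/42306 = 598037617/42306 ≈ 14136.)
1/(J + L) = 1/(598037617/42306 - 2236) = 1/(503441401/42306) = 42306/503441401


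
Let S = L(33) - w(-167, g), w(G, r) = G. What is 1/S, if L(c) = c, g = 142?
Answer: 1/200 ≈ 0.0050000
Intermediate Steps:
S = 200 (S = 33 - 1*(-167) = 33 + 167 = 200)
1/S = 1/200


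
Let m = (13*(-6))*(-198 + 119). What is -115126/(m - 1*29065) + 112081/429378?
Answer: 51999562771/9834044334 ≈ 5.2877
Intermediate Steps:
m = 6162 (m = -78*(-79) = 6162)
-115126/(m - 1*29065) + 112081/429378 = -115126/(6162 - 1*29065) + 112081/429378 = -115126/(6162 - 29065) + 112081*(1/429378) = -115126/(-22903) + 112081/429378 = -115126*(-1/22903) + 112081/429378 = 115126/22903 + 112081/429378 = 51999562771/9834044334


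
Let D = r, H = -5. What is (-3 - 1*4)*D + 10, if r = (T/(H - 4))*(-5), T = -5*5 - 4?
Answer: 1105/9 ≈ 122.78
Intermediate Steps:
T = -29 (T = -25 - 4 = -29)
r = -145/9 (r = (-29/(-5 - 4))*(-5) = (-29/(-9))*(-5) = -⅑*(-29)*(-5) = (29/9)*(-5) = -145/9 ≈ -16.111)
D = -145/9 ≈ -16.111
(-3 - 1*4)*D + 10 = (-3 - 1*4)*(-145/9) + 10 = (-3 - 4)*(-145/9) + 10 = -7*(-145/9) + 10 = 1015/9 + 10 = 1105/9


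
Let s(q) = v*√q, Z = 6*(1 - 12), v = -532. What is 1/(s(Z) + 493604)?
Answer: 123401/60915897100 + 133*I*√66/60915897100 ≈ 2.0258e-6 + 1.7738e-8*I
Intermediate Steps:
Z = -66 (Z = 6*(-11) = -66)
s(q) = -532*√q
1/(s(Z) + 493604) = 1/(-532*I*√66 + 493604) = 1/(493604 - 532*I*√66)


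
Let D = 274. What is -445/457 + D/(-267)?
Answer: -244033/122019 ≈ -2.0000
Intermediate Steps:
-445/457 + D/(-267) = -445/457 + 274/(-267) = -445*1/457 + 274*(-1/267) = -445/457 - 274/267 = -244033/122019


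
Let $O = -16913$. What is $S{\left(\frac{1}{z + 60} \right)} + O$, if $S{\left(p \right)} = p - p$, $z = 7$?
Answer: $-16913$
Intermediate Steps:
$S{\left(p \right)} = 0$
$S{\left(\frac{1}{z + 60} \right)} + O = 0 - 16913 = -16913$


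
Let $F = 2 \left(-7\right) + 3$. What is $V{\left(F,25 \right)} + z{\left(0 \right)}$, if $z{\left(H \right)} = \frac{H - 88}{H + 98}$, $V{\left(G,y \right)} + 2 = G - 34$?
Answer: $- \frac{2347}{49} \approx -47.898$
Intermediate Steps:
$F = -11$ ($F = -14 + 3 = -11$)
$V{\left(G,y \right)} = -36 + G$ ($V{\left(G,y \right)} = -2 + \left(G - 34\right) = -2 + \left(-34 + G\right) = -36 + G$)
$z{\left(H \right)} = \frac{-88 + H}{98 + H}$
$V{\left(F,25 \right)} + z{\left(0 \right)} = \left(-36 - 11\right) + \frac{-88 + 0}{98 + 0} = -47 + \frac{1}{98} \left(-88\right) = -47 - \frac{44}{49} = - \frac{2347}{49}$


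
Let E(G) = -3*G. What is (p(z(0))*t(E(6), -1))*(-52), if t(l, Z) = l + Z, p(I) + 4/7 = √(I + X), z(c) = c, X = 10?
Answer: -3952/7 + 988*√10 ≈ 2559.8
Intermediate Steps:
p(I) = -4/7 + √(10 + I) (p(I) = -4/7 + √(I + 10) = -4/7 + √(10 + I))
t(l, Z) = Z + l
(p(z(0))*t(E(6), -1))*(-52) = ((-4/7 + √(10 + 0))*(-1 - 3*6))*(-52) = ((-4/7 + √10)*(-1 - 18))*(-52) = ((-4/7 + √10)*(-19))*(-52) = (76/7 - 19*√10)*(-52) = -3952/7 + 988*√10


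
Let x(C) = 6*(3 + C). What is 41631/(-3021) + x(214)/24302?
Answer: -167963870/12236057 ≈ -13.727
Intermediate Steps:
x(C) = 18 + 6*C
41631/(-3021) + x(214)/24302 = 41631/(-3021) + (18 + 6*214)/24302 = 41631*(-1/3021) + (18 + 1284)*(1/24302) = -13877/1007 + 1302*(1/24302) = -13877/1007 + 651/12151 = -167963870/12236057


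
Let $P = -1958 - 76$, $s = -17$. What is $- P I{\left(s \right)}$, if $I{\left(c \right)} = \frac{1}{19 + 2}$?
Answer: $\frac{678}{7} \approx 96.857$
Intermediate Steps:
$P = -2034$ ($P = -1958 - 76 = -2034$)
$I{\left(c \right)} = \frac{1}{21}$
$- P I{\left(s \right)} = - \frac{-2034}{21} = \left(-1\right) \left(- \frac{678}{7}\right) = \frac{678}{7}$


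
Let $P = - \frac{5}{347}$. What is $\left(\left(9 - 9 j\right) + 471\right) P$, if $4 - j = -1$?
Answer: $- \frac{2175}{347} \approx -6.268$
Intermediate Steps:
$j = 5$ ($j = 4 - -1 = 4 + 1 = 5$)
$P = - \frac{5}{347}$ ($P = \left(-5\right) \frac{1}{347} = - \frac{5}{347} \approx -0.014409$)
$\left(\left(9 - 9 j\right) + 471\right) P = \left(\left(9 - 45\right) + 471\right) \left(- \frac{5}{347}\right) = \left(-36 + 471\right) \left(- \frac{5}{347}\right) = 435 \left(- \frac{5}{347}\right) = - \frac{2175}{347}$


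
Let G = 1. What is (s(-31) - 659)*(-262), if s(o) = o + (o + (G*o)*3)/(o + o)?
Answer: 180256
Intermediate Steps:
s(o) = 2 + o (s(o) = o + (o + (1*o)*3)/(o + o) = o + (o + o*3)/((2*o)) = o + (o + 3*o)*(1/(2*o)) = o + (4*o)*(1/(2*o)) = o + 2 = 2 + o)
(s(-31) - 659)*(-262) = ((2 - 31) - 659)*(-262) = (-29 - 659)*(-262) = -688*(-262) = 180256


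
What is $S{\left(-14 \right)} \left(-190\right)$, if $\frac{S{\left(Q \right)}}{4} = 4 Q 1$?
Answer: $42560$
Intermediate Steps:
$S{\left(Q \right)} = 16 Q$ ($S{\left(Q \right)} = 4 \cdot 4 Q 1 = 4 \cdot 4 Q = 16 Q$)
$S{\left(-14 \right)} \left(-190\right) = 16 \left(-14\right) \left(-190\right) = \left(-224\right) \left(-190\right) = 42560$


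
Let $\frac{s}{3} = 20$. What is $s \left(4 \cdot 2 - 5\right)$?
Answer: $180$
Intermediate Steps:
$s = 60$ ($s = 3 \cdot 20 = 60$)
$s \left(4 \cdot 2 - 5\right) = 60 \left(4 \cdot 2 - 5\right) = 60 \left(8 - 5\right) = 60 \cdot 3 = 180$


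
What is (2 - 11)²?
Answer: 81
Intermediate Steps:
(2 - 11)² = (-9)² = 81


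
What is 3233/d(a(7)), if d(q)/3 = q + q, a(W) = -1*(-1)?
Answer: 3233/6 ≈ 538.83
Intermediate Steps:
a(W) = 1
d(q) = 6*q (d(q) = 3*(q + q) = 3*(2*q) = 6*q)
3233/d(a(7)) = 3233/((6*1)) = 3233/6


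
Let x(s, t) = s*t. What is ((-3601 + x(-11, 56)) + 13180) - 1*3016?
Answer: 5947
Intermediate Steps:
((-3601 + x(-11, 56)) + 13180) - 1*3016 = ((-3601 - 11*56) + 13180) - 1*3016 = ((-3601 - 616) + 13180) - 3016 = (-4217 + 13180) - 3016 = 8963 - 3016 = 5947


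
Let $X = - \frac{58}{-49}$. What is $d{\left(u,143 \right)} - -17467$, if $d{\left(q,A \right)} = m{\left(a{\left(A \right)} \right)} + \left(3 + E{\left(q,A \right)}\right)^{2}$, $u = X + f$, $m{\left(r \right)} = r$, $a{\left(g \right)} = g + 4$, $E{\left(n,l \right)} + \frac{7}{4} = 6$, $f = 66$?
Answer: $\frac{282665}{16} \approx 17667.0$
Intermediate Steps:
$X = \frac{58}{49}$ ($X = \left(-58\right) \left(- \frac{1}{49}\right) = \frac{58}{49} \approx 1.1837$)
$E{\left(n,l \right)} = \frac{17}{4}$ ($E{\left(n,l \right)} = - \frac{7}{4} + 6 = \frac{17}{4}$)
$a{\left(g \right)} = 4 + g$
$u = \frac{3292}{49}$ ($u = \frac{58}{49} + 66 = \frac{3292}{49} \approx 67.184$)
$d{\left(q,A \right)} = \frac{905}{16} + A$ ($d{\left(q,A \right)} = \left(4 + A\right) + \left(3 + \frac{17}{4}\right)^{2} = \left(4 + A\right) + \left(\frac{29}{4}\right)^{2} = \left(4 + A\right) + \frac{841}{16} = \frac{905}{16} + A$)
$d{\left(u,143 \right)} - -17467 = \left(\frac{905}{16} + 143\right) - -17467 = \frac{3193}{16} + 17467 = \frac{282665}{16}$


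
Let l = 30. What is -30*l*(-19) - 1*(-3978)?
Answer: 21078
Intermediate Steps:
-30*l*(-19) - 1*(-3978) = -30*30*(-19) - 1*(-3978) = -900*(-19) + 3978 = 17100 + 3978 = 21078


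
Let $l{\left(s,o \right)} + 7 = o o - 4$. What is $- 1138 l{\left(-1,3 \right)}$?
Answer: $2276$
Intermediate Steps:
$l{\left(s,o \right)} = -11 + o^{2}$ ($l{\left(s,o \right)} = -7 + \left(o o - 4\right) = -7 + \left(o^{2} - 4\right) = -7 + \left(-4 + o^{2}\right) = -11 + o^{2}$)
$- 1138 l{\left(-1,3 \right)} = - 1138 \left(-11 + 3^{2}\right) = - 1138 \left(-11 + 9\right) = \left(-1138\right) \left(-2\right) = 2276$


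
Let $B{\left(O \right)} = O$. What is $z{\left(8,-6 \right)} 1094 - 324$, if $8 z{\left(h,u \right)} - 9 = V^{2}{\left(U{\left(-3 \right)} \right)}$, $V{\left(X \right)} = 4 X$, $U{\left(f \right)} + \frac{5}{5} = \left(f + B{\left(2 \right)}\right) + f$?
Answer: $\frac{222427}{4} \approx 55607.0$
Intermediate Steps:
$U{\left(f \right)} = 1 + 2 f$ ($U{\left(f \right)} = -1 + \left(\left(f + 2\right) + f\right) = -1 + \left(\left(2 + f\right) + f\right) = -1 + \left(2 + 2 f\right) = 1 + 2 f$)
$z{\left(h,u \right)} = \frac{409}{8}$ ($z{\left(h,u \right)} = \frac{9}{8} + \frac{\left(4 \left(1 + 2 \left(-3\right)\right)\right)^{2}}{8} = \frac{9}{8} + \frac{\left(4 \left(1 - 6\right)\right)^{2}}{8} = \frac{9}{8} + \frac{\left(4 \left(-5\right)\right)^{2}}{8} = \frac{9}{8} + \frac{\left(-20\right)^{2}}{8} = \frac{9}{8} + \frac{1}{8} \cdot 400 = \frac{9}{8} + 50 = \frac{409}{8}$)
$z{\left(8,-6 \right)} 1094 - 324 = \frac{409}{8} \cdot 1094 - 324 = \frac{223723}{4} - 324 = \frac{222427}{4}$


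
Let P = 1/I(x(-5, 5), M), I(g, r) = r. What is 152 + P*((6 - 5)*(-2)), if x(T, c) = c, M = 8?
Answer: 607/4 ≈ 151.75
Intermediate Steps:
P = ⅛ (P = 1/8 = ⅛ ≈ 0.12500)
152 + P*((6 - 5)*(-2)) = 152 + ((6 - 5)*(-2))/8 = 152 + (1*(-2))/8 = 152 + (⅛)*(-2) = 152 - ¼ = 607/4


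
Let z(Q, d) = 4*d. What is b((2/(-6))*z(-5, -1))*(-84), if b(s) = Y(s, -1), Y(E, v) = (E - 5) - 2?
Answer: 476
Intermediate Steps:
Y(E, v) = -7 + E (Y(E, v) = (-5 + E) - 2 = -7 + E)
b(s) = -7 + s
b((2/(-6))*z(-5, -1))*(-84) = (-7 + (2/(-6))*(4*(-1)))*(-84) = (-7 + (2*(-1/6))*(-4))*(-84) = (-7 - 1/3*(-4))*(-84) = (-7 + 4/3)*(-84) = -17/3*(-84) = 476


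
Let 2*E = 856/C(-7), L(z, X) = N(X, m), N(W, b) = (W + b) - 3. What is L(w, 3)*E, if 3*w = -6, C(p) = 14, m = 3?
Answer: 642/7 ≈ 91.714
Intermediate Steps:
N(W, b) = -3 + W + b
w = -2 (w = (1/3)*(-6) = -2)
L(z, X) = X (L(z, X) = -3 + X + 3 = X)
E = 214/7 (E = (856/14)/2 = (856*(1/14))/2 = (1/2)*(428/7) = 214/7 ≈ 30.571)
L(w, 3)*E = 3*(214/7) = 642/7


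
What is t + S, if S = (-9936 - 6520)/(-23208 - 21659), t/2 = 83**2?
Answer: 618193982/44867 ≈ 13778.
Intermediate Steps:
t = 13778 (t = 2*83**2 = 2*6889 = 13778)
S = 16456/44867 (S = -16456/(-44867) = -16456*(-1/44867) = 16456/44867 ≈ 0.36677)
t + S = 13778 + 16456/44867 = 618193982/44867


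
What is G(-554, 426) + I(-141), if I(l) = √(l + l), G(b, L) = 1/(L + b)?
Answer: -1/128 + I*√282 ≈ -0.0078125 + 16.793*I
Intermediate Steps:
I(l) = √2*√l (I(l) = √(2*l) = √2*√l)
G(-554, 426) + I(-141) = 1/(426 - 554) + √2*√(-141) = 1/(-128) + √2*(I*√141) = -1/128 + I*√282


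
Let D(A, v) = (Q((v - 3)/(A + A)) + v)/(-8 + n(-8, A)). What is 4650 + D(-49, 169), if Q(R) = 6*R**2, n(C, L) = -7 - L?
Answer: 380045203/81634 ≈ 4655.5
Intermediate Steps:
D(A, v) = (v + 3*(-3 + v)**2/(2*A**2))/(-15 - A) (D(A, v) = (6*((v - 3)/(A + A))**2 + v)/(-8 + (-7 - A)) = (6*((-3 + v)/((2*A)))**2 + v)/(-15 - A) = (6*((-3 + v)*(1/(2*A)))**2 + v)/(-15 - A) = (6*((-3 + v)/(2*A))**2 + v)/(-15 - A) = (6*((-3 + v)**2/(4*A**2)) + v)/(-15 - A) = (3*(-3 + v)**2/(2*A**2) + v)/(-15 - A) = (v + 3*(-3 + v)**2/(2*A**2))/(-15 - A))
4650 + D(-49, 169) = 4650 + (-3*(-3 + 169)**2/2 - 1*169*(-49)**2)/((-49)**2*(15 - 49)) = 4650 + (1/2401)*(-3/2*166**2 - 1*169*2401)/(-34) = 4650 + (1/2401)*(-1/34)*(-3/2*27556 - 405769) = 4650 + (1/2401)*(-1/34)*(-41334 - 405769) = 4650 + (1/2401)*(-1/34)*(-447103) = 4650 + 447103/81634 = 380045203/81634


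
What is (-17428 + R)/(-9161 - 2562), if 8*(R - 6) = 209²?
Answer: 95695/93784 ≈ 1.0204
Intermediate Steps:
R = 43729/8 (R = 6 + (⅛)*209² = 6 + (⅛)*43681 = 6 + 43681/8 = 43729/8 ≈ 5466.1)
(-17428 + R)/(-9161 - 2562) = (-17428 + 43729/8)/(-9161 - 2562) = -95695/8/(-11723) = -95695/8*(-1/11723) = 95695/93784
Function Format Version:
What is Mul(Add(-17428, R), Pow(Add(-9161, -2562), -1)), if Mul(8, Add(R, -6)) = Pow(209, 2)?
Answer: Rational(95695, 93784) ≈ 1.0204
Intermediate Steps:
R = Rational(43729, 8) (R = Add(6, Mul(Rational(1, 8), Pow(209, 2))) = Add(6, Mul(Rational(1, 8), 43681)) = Add(6, Rational(43681, 8)) = Rational(43729, 8) ≈ 5466.1)
Mul(Add(-17428, R), Pow(Add(-9161, -2562), -1)) = Mul(Add(-17428, Rational(43729, 8)), Pow(Add(-9161, -2562), -1)) = Mul(Rational(-95695, 8), Pow(-11723, -1)) = Mul(Rational(-95695, 8), Rational(-1, 11723)) = Rational(95695, 93784)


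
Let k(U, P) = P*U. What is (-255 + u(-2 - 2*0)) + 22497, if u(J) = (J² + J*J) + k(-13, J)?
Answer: 22276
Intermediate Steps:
u(J) = -13*J + 2*J² (u(J) = (J² + J*J) + J*(-13) = (J² + J²) - 13*J = 2*J² - 13*J = -13*J + 2*J²)
(-255 + u(-2 - 2*0)) + 22497 = (-255 + (-2 - 2*0)*(-13 + 2*(-2 - 2*0))) + 22497 = (-255 + (-2 + 0)*(-13 + 2*(-2 + 0))) + 22497 = (-255 - 2*(-13 + 2*(-2))) + 22497 = (-255 - 2*(-13 - 4)) + 22497 = (-255 - 2*(-17)) + 22497 = (-255 + 34) + 22497 = -221 + 22497 = 22276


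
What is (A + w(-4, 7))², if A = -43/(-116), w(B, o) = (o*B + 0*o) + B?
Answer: 13461561/13456 ≈ 1000.4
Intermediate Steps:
w(B, o) = B + B*o (w(B, o) = (B*o + 0) + B = B*o + B = B + B*o)
A = 43/116 (A = -43*(-1/116) = 43/116 ≈ 0.37069)
(A + w(-4, 7))² = (43/116 - 4*(1 + 7))² = (43/116 - 4*8)² = (43/116 - 32)² = (-3669/116)² = 13461561/13456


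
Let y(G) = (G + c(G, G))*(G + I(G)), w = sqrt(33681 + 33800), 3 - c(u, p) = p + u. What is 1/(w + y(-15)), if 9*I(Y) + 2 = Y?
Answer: -304/24935 - sqrt(67481)/24935 ≈ -0.022610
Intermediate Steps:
I(Y) = -2/9 + Y/9
c(u, p) = 3 - p - u (c(u, p) = 3 - (p + u) = 3 + (-p - u) = 3 - p - u)
w = sqrt(67481) ≈ 259.77
y(G) = (3 - G)*(-2/9 + 10*G/9) (y(G) = (G + (3 - G - G))*(G + (-2/9 + G/9)) = (G + (3 - 2*G))*(-2/9 + 10*G/9) = (3 - G)*(-2/9 + 10*G/9))
1/(w + y(-15)) = 1/(sqrt(67481) + (-2/3 - 10/9*(-15)**2 + (32/9)*(-15))) = 1/(sqrt(67481) + (-2/3 - 10/9*225 - 160/3)) = 1/(sqrt(67481) + (-2/3 - 250 - 160/3)) = 1/(sqrt(67481) - 304) = 1/(-304 + sqrt(67481))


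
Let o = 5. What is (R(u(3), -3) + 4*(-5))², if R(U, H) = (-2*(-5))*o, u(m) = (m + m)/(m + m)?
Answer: 900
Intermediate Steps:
u(m) = 1 (u(m) = (2*m)/((2*m)) = (2*m)*(1/(2*m)) = 1)
R(U, H) = 50 (R(U, H) = -2*(-5)*5 = 10*5 = 50)
(R(u(3), -3) + 4*(-5))² = (50 + 4*(-5))² = (50 - 20)² = 30² = 900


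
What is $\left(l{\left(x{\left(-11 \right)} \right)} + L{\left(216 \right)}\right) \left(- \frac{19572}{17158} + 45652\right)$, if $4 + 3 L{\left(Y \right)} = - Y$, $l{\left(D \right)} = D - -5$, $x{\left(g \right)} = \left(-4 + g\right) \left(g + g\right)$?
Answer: $\frac{307436396770}{25737} \approx 1.1945 \cdot 10^{7}$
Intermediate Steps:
$x{\left(g \right)} = 2 g \left(-4 + g\right)$ ($x{\left(g \right)} = \left(-4 + g\right) 2 g = 2 g \left(-4 + g\right)$)
$l{\left(D \right)} = 5 + D$ ($l{\left(D \right)} = D + 5 = 5 + D$)
$L{\left(Y \right)} = - \frac{4}{3} - \frac{Y}{3}$ ($L{\left(Y \right)} = - \frac{4}{3} + \frac{\left(-1\right) Y}{3} = - \frac{4}{3} - \frac{Y}{3}$)
$\left(l{\left(x{\left(-11 \right)} \right)} + L{\left(216 \right)}\right) \left(- \frac{19572}{17158} + 45652\right) = \left(\left(5 + 2 \left(-11\right) \left(-4 - 11\right)\right) - \frac{220}{3}\right) \left(- \frac{19572}{17158} + 45652\right) = \left(\left(5 + 2 \left(-11\right) \left(-15\right)\right) - \frac{220}{3}\right) \left(\left(-19572\right) \frac{1}{17158} + 45652\right) = \left(\left(5 + 330\right) - \frac{220}{3}\right) \left(- \frac{9786}{8579} + 45652\right) = \left(335 - \frac{220}{3}\right) \frac{391638722}{8579} = \frac{785}{3} \cdot \frac{391638722}{8579} = \frac{307436396770}{25737}$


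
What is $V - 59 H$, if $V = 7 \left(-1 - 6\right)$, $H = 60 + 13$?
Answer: $-4356$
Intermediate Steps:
$H = 73$
$V = -49$ ($V = 7 \left(-7\right) = -49$)
$V - 59 H = -49 - 4307 = -4356$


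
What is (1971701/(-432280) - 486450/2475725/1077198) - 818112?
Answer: -133779371290274902211/163521162680680 ≈ -8.1812e+5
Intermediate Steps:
(1971701/(-432280) - 486450/2475725/1077198) - 818112 = (1971701*(-1/432280) - 486450*1/2475725*(1/1077198)) - 818112 = (-1971701/432280 - 414/2107*1/1077198) - 818112 = (-1971701/432280 - 69/378276031) - 818112 = -745847258426051/163521162680680 - 818112 = -133779371290274902211/163521162680680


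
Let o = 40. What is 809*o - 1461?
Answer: 30899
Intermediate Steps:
809*o - 1461 = 809*40 - 1461 = 32360 - 1461 = 30899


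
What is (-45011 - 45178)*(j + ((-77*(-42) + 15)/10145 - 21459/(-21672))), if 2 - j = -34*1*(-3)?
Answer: 217436961902457/24429160 ≈ 8.9007e+6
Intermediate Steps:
j = -100 (j = 2 - (-34*1)*(-3) = 2 - (-34)*(-3) = 2 - 1*102 = 2 - 102 = -100)
(-45011 - 45178)*(j + ((-77*(-42) + 15)/10145 - 21459/(-21672))) = (-45011 - 45178)*(-100 + ((-77*(-42) + 15)/10145 - 21459/(-21672))) = -90189*(-100 + ((3234 + 15)*(1/10145) - 21459*(-1/21672))) = -90189*(-100 + (3249*(1/10145) + 7153/7224)) = -90189*(-100 + (3249/10145 + 7153/7224)) = -90189*(-100 + 96037961/73287480) = -90189*(-7232710039/73287480) = 217436961902457/24429160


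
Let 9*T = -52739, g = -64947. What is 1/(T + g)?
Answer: -9/637262 ≈ -1.4123e-5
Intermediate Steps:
T = -52739/9 (T = (⅑)*(-52739) = -52739/9 ≈ -5859.9)
1/(T + g) = 1/(-52739/9 - 64947) = 1/(-637262/9) = -9/637262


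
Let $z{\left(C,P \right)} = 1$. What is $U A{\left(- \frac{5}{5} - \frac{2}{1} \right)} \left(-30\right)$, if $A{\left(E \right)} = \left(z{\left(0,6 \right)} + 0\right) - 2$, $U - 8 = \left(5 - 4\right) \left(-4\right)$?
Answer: $120$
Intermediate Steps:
$U = 4$ ($U = 8 + \left(5 - 4\right) \left(-4\right) = 8 + 1 \left(-4\right) = 8 - 4 = 4$)
$A{\left(E \right)} = -1$ ($A{\left(E \right)} = \left(1 + 0\right) - 2 = 1 - 2 = -1$)
$U A{\left(- \frac{5}{5} - \frac{2}{1} \right)} \left(-30\right) = 4 \left(-1\right) \left(-30\right) = \left(-4\right) \left(-30\right) = 120$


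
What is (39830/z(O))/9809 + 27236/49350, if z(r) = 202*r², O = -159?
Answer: 113692824991049/206004289533525 ≈ 0.55190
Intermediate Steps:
(39830/z(O))/9809 + 27236/49350 = (39830/((202*(-159)²)))/9809 + 27236/49350 = (39830/((202*25281)))*(1/9809) + 27236*(1/49350) = (39830/5106762)*(1/9809) + 13618/24675 = (39830*(1/5106762))*(1/9809) + 13618/24675 = (19915/2553381)*(1/9809) + 13618/24675 = 19915/25046114229 + 13618/24675 = 113692824991049/206004289533525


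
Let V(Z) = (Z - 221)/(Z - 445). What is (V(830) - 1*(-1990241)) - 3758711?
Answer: -97265763/55 ≈ -1.7685e+6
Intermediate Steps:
V(Z) = (-221 + Z)/(-445 + Z)
(V(830) - 1*(-1990241)) - 3758711 = ((-221 + 830)/(-445 + 830) - 1*(-1990241)) - 3758711 = (609/385 + 1990241) - 3758711 = ((1/385)*609 + 1990241) - 3758711 = (87/55 + 1990241) - 3758711 = 109463342/55 - 3758711 = -97265763/55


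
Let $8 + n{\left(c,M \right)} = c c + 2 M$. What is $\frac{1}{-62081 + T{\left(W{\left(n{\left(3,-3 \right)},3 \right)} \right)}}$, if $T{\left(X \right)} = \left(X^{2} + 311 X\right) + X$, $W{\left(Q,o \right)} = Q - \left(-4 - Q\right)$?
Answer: $- \frac{1}{63917} \approx -1.5645 \cdot 10^{-5}$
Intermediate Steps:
$n{\left(c,M \right)} = -8 + c^{2} + 2 M$ ($n{\left(c,M \right)} = -8 + \left(c c + 2 M\right) = -8 + \left(c^{2} + 2 M\right) = -8 + c^{2} + 2 M$)
$W{\left(Q,o \right)} = 4 + 2 Q$ ($W{\left(Q,o \right)} = Q + \left(4 + Q\right) = 4 + 2 Q$)
$T{\left(X \right)} = X^{2} + 312 X$
$\frac{1}{-62081 + T{\left(W{\left(n{\left(3,-3 \right)},3 \right)} \right)}} = \frac{1}{-62081 + \left(4 + 2 \left(-8 + 3^{2} + 2 \left(-3\right)\right)\right) \left(312 + \left(4 + 2 \left(-8 + 3^{2} + 2 \left(-3\right)\right)\right)\right)} = \frac{1}{-62081 + \left(4 + 2 \left(-8 + 9 - 6\right)\right) \left(312 + \left(4 + 2 \left(-8 + 9 - 6\right)\right)\right)} = \frac{1}{-62081 + \left(4 + 2 \left(-5\right)\right) \left(312 + \left(4 + 2 \left(-5\right)\right)\right)} = \frac{1}{-62081 + \left(4 - 10\right) \left(312 + \left(4 - 10\right)\right)} = \frac{1}{-62081 - 6 \left(312 - 6\right)} = \frac{1}{-62081 - 1836} = \frac{1}{-63917} = - \frac{1}{63917}$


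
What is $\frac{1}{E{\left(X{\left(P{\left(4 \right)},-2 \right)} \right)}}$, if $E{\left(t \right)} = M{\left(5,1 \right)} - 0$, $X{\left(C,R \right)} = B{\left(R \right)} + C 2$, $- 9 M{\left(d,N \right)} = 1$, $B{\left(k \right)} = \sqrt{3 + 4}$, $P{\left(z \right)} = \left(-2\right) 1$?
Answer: $-9$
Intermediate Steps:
$P{\left(z \right)} = -2$
$B{\left(k \right)} = \sqrt{7}$
$M{\left(d,N \right)} = - \frac{1}{9}$ ($M{\left(d,N \right)} = \left(- \frac{1}{9}\right) 1 = - \frac{1}{9}$)
$X{\left(C,R \right)} = \sqrt{7} + 2 C$ ($X{\left(C,R \right)} = \sqrt{7} + C 2 = \sqrt{7} + 2 C$)
$E{\left(t \right)} = - \frac{1}{9}$ ($E{\left(t \right)} = - \frac{1}{9} - 0 = - \frac{1}{9} + 0 = - \frac{1}{9}$)
$\frac{1}{E{\left(X{\left(P{\left(4 \right)},-2 \right)} \right)}} = \frac{1}{- \frac{1}{9}} = -9$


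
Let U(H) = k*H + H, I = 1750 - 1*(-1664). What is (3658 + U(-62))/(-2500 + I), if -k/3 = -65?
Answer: -4247/457 ≈ -9.2932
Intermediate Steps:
I = 3414 (I = 1750 + 1664 = 3414)
k = 195 (k = -3*(-65) = 195)
U(H) = 196*H (U(H) = 195*H + H = 196*H)
(3658 + U(-62))/(-2500 + I) = (3658 + 196*(-62))/(-2500 + 3414) = (3658 - 12152)/914 = -8494*1/914 = -4247/457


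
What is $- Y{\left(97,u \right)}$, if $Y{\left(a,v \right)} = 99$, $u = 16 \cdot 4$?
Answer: $-99$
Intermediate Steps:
$u = 64$
$- Y{\left(97,u \right)} = \left(-1\right) 99 = -99$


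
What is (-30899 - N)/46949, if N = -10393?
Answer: -20506/46949 ≈ -0.43677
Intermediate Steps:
(-30899 - N)/46949 = (-30899 - 1*(-10393))/46949 = (-30899 + 10393)*(1/46949) = -20506*1/46949 = -20506/46949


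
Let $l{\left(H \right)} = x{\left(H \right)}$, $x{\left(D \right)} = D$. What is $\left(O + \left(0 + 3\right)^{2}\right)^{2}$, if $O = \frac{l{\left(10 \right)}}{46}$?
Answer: $\frac{44944}{529} \approx 84.96$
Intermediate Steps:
$l{\left(H \right)} = H$
$O = \frac{5}{23}$ ($O = \frac{10}{46} = 10 \cdot \frac{1}{46} = \frac{5}{23} \approx 0.21739$)
$\left(O + \left(0 + 3\right)^{2}\right)^{2} = \left(\frac{5}{23} + \left(0 + 3\right)^{2}\right)^{2} = \left(\frac{5}{23} + 3^{2}\right)^{2} = \left(\frac{5}{23} + 9\right)^{2} = \left(\frac{212}{23}\right)^{2} = \frac{44944}{529}$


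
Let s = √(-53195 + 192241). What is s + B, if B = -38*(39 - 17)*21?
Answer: -17556 + √139046 ≈ -17183.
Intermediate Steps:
s = √139046 ≈ 372.89
B = -17556 (B = -38*22*21 = -836*21 = -17556)
s + B = √139046 - 17556 = -17556 + √139046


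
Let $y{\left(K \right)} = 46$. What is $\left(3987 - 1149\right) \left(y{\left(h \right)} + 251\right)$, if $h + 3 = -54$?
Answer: $842886$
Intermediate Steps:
$h = -57$ ($h = -3 - 54 = -57$)
$\left(3987 - 1149\right) \left(y{\left(h \right)} + 251\right) = \left(3987 - 1149\right) \left(46 + 251\right) = 2838 \cdot 297 = 842886$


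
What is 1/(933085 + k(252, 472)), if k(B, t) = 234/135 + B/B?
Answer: 15/13996316 ≈ 1.0717e-6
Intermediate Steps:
k(B, t) = 41/15 (k(B, t) = 234*(1/135) + 1 = 26/15 + 1 = 41/15)
1/(933085 + k(252, 472)) = 1/(933085 + 41/15) = 1/(13996316/15) = 15/13996316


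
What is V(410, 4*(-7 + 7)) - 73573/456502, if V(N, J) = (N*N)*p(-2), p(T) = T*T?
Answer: 306951871227/456502 ≈ 6.7240e+5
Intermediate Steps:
p(T) = T²
V(N, J) = 4*N² (V(N, J) = (N*N)*(-2)² = N²*4 = 4*N²)
V(410, 4*(-7 + 7)) - 73573/456502 = 4*410² - 73573/456502 = 4*168100 - 73573/456502 = 672400 - 1*73573/456502 = 672400 - 73573/456502 = 306951871227/456502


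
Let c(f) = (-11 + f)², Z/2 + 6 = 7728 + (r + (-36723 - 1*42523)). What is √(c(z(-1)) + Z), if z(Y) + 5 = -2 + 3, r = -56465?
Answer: 3*I*√28417 ≈ 505.72*I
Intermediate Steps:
z(Y) = -4 (z(Y) = -5 + (-2 + 3) = -5 + 1 = -4)
Z = -255978 (Z = -12 + 2*(7728 + (-56465 + (-36723 - 1*42523))) = -12 + 2*(7728 + (-56465 + (-36723 - 42523))) = -12 + 2*(7728 + (-56465 - 79246)) = -12 + 2*(7728 - 135711) = -12 + 2*(-127983) = -12 - 255966 = -255978)
√(c(z(-1)) + Z) = √((-11 - 4)² - 255978) = √((-15)² - 255978) = √(225 - 255978) = √(-255753) = 3*I*√28417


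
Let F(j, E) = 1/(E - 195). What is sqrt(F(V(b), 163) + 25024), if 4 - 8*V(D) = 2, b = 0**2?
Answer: sqrt(1601534)/8 ≈ 158.19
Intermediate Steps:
b = 0
V(D) = 1/4 (V(D) = 1/2 - 1/8*2 = 1/2 - 1/4 = 1/4)
F(j, E) = 1/(-195 + E)
sqrt(F(V(b), 163) + 25024) = sqrt(1/(-195 + 163) + 25024) = sqrt(1/(-32) + 25024) = sqrt(-1/32 + 25024) = sqrt(800767/32) = sqrt(1601534)/8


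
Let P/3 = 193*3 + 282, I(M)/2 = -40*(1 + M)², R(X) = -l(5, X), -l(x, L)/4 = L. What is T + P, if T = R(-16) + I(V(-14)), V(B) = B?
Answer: -11001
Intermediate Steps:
l(x, L) = -4*L
R(X) = 4*X (R(X) = -(-4)*X = 4*X)
I(M) = -80*(1 + M)² (I(M) = 2*(-40*(1 + M)²) = -80*(1 + M)²)
P = 2583 (P = 3*(193*3 + 282) = 3*(579 + 282) = 3*861 = 2583)
T = -13584 (T = 4*(-16) - 80*(1 - 14)² = -64 - 80*(-13)² = -64 - 80*169 = -64 - 13520 = -13584)
T + P = -13584 + 2583 = -11001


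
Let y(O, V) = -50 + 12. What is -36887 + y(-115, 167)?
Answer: -36925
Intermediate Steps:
y(O, V) = -38
-36887 + y(-115, 167) = -36887 - 38 = -36925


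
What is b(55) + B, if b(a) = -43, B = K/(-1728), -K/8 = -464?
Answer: -1219/27 ≈ -45.148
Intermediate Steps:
K = 3712 (K = -8*(-464) = 3712)
B = -58/27 (B = 3712/(-1728) = 3712*(-1/1728) = -58/27 ≈ -2.1481)
b(55) + B = -43 - 58/27 = -1219/27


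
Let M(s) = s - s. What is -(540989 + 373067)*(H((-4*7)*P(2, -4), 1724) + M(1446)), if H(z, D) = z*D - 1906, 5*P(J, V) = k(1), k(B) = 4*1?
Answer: 185204198608/5 ≈ 3.7041e+10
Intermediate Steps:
k(B) = 4
P(J, V) = 4/5 (P(J, V) = (1/5)*4 = 4/5)
H(z, D) = -1906 + D*z (H(z, D) = D*z - 1906 = -1906 + D*z)
M(s) = 0
-(540989 + 373067)*(H((-4*7)*P(2, -4), 1724) + M(1446)) = -(540989 + 373067)*((-1906 + 1724*(-4*7*(4/5))) + 0) = -914056*((-1906 + 1724*(-28*4/5)) + 0) = -914056*((-1906 + 1724*(-112/5)) + 0) = -914056*((-1906 - 193088/5) + 0) = -914056*(-202618/5 + 0) = -914056*(-202618)/5 = -1*(-185204198608/5) = 185204198608/5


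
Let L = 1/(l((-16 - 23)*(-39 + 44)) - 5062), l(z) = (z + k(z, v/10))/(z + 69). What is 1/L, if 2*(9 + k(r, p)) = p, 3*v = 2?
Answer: -19128241/3780 ≈ -5060.4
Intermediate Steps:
v = ⅔ (v = (⅓)*2 = ⅔ ≈ 0.66667)
k(r, p) = -9 + p/2
l(z) = (-269/30 + z)/(69 + z) (l(z) = (z + (-9 + ((⅔)/10)/2))/(z + 69) = (z + (-9 + ((⅔)*(⅒))/2))/(69 + z) = (z + (-9 + (½)*(1/15)))/(69 + z) = (z + (-9 + 1/30))/(69 + z) = (z - 269/30)/(69 + z) = (-269/30 + z)/(69 + z))
L = -3780/19128241 (L = 1/((-269/30 + (-16 - 23)*(-39 + 44))/(69 + (-16 - 23)*(-39 + 44)) - 5062) = 1/((-269/30 - 39*5)/(69 - 39*5) - 5062) = 1/((-269/30 - 195)/(69 - 195) - 5062) = 1/(-6119/30/(-126) - 5062) = 1/(-1/126*(-6119/30) - 5062) = 1/(6119/3780 - 5062) = 1/(-19128241/3780) = -3780/19128241 ≈ -0.00019761)
1/L = 1/(-3780/19128241) = -19128241/3780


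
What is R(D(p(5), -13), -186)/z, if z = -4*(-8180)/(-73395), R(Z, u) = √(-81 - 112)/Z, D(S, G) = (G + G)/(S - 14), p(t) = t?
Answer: -132111*I*√193/170144 ≈ -10.787*I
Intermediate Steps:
D(S, G) = 2*G/(-14 + S) (D(S, G) = (2*G)/(-14 + S) = 2*G/(-14 + S))
R(Z, u) = I*√193/Z (R(Z, u) = √(-193)/Z = (I*√193)/Z = I*√193/Z)
z = -6544/14679 (z = 32720*(-1/73395) = -6544/14679 ≈ -0.44581)
R(D(p(5), -13), -186)/z = (I*√193/((2*(-13)/(-14 + 5))))/(-6544/14679) = (I*√193/((2*(-13)/(-9))))*(-14679/6544) = (I*√193/((2*(-13)*(-⅑))))*(-14679/6544) = (I*√193/(26/9))*(-14679/6544) = (I*√193*(9/26))*(-14679/6544) = (9*I*√193/26)*(-14679/6544) = -132111*I*√193/170144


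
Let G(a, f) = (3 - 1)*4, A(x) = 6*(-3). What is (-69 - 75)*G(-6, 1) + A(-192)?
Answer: -1170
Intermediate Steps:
A(x) = -18
G(a, f) = 8 (G(a, f) = 2*4 = 8)
(-69 - 75)*G(-6, 1) + A(-192) = (-69 - 75)*8 - 18 = -144*8 - 18 = -1152 - 18 = -1170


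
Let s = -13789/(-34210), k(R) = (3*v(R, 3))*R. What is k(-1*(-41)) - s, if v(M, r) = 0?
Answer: -13789/34210 ≈ -0.40307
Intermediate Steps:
k(R) = 0 (k(R) = (3*0)*R = 0*R = 0)
s = 13789/34210 (s = -13789*(-1/34210) = 13789/34210 ≈ 0.40307)
k(-1*(-41)) - s = 0 - 1*13789/34210 = 0 - 13789/34210 = -13789/34210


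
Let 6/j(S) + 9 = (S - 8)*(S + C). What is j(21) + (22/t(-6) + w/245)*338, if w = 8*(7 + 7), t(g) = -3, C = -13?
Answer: -4636558/1995 ≈ -2324.1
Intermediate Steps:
j(S) = 6/(-9 + (-13 + S)*(-8 + S)) (j(S) = 6/(-9 + (S - 8)*(S - 13)) = 6/(-9 + (-8 + S)*(-13 + S)) = 6/(-9 + (-13 + S)*(-8 + S)))
w = 112 (w = 8*14 = 112)
j(21) + (22/t(-6) + w/245)*338 = 6/(95 + 21² - 21*21) + (22/(-3) + 112/245)*338 = 6/(95 + 441 - 441) + (22*(-⅓) + 112*(1/245))*338 = 6/95 + (-22/3 + 16/35)*338 = 6*(1/95) - 722/105*338 = 6/95 - 244036/105 = -4636558/1995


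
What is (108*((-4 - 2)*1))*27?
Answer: -17496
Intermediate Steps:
(108*((-4 - 2)*1))*27 = (108*(-6*1))*27 = (108*(-6))*27 = -648*27 = -17496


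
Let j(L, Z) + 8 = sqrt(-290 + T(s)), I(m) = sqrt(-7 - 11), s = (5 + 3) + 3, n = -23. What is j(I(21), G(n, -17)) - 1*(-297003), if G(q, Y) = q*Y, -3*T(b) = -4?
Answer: 296995 + I*sqrt(2598)/3 ≈ 2.97e+5 + 16.99*I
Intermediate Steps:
s = 11 (s = 8 + 3 = 11)
T(b) = 4/3 (T(b) = -1/3*(-4) = 4/3)
G(q, Y) = Y*q
I(m) = 3*I*sqrt(2) (I(m) = sqrt(-18) = 3*I*sqrt(2))
j(L, Z) = -8 + I*sqrt(2598)/3 (j(L, Z) = -8 + sqrt(-290 + 4/3) = -8 + sqrt(-866/3) = -8 + I*sqrt(2598)/3)
j(I(21), G(n, -17)) - 1*(-297003) = (-8 + I*sqrt(2598)/3) - 1*(-297003) = (-8 + I*sqrt(2598)/3) + 297003 = 296995 + I*sqrt(2598)/3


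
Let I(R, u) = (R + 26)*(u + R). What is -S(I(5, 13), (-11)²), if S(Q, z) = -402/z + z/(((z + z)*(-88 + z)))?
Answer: 2401/726 ≈ 3.3072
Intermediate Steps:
I(R, u) = (26 + R)*(R + u)
S(Q, z) = 1/(2*(-88 + z)) - 402/z (S(Q, z) = -402/z + z/(((2*z)*(-88 + z))) = -402/z + z/((2*z*(-88 + z))) = -402/z + z*(1/(2*z*(-88 + z))) = -402/z + 1/(2*(-88 + z)) = 1/(2*(-88 + z)) - 402/z)
-S(I(5, 13), (-11)²) = -11*(6432 - 73*(-11)²)/(2*((-11)²)*(-88 + (-11)²)) = -11*(6432 - 73*121)/(2*121*(-88 + 121)) = -11*(6432 - 8833)/(2*121*33) = -11*(-2401)/(2*121*33) = -1*(-2401/726) = 2401/726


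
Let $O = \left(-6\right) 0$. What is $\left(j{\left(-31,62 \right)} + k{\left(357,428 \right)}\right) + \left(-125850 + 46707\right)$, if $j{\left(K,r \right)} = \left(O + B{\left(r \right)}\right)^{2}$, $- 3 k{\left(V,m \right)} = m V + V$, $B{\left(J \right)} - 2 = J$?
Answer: $-126098$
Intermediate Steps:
$B{\left(J \right)} = 2 + J$
$O = 0$
$k{\left(V,m \right)} = - \frac{V}{3} - \frac{V m}{3}$ ($k{\left(V,m \right)} = - \frac{m V + V}{3} = - \frac{V m + V}{3} = - \frac{V + V m}{3} = - \frac{V}{3} - \frac{V m}{3}$)
$j{\left(K,r \right)} = \left(2 + r\right)^{2}$ ($j{\left(K,r \right)} = \left(0 + \left(2 + r\right)\right)^{2} = \left(2 + r\right)^{2}$)
$\left(j{\left(-31,62 \right)} + k{\left(357,428 \right)}\right) + \left(-125850 + 46707\right) = \left(\left(2 + 62\right)^{2} - 119 \left(1 + 428\right)\right) + \left(-125850 + 46707\right) = \left(64^{2} - 119 \cdot 429\right) - 79143 = \left(4096 - 51051\right) - 79143 = -46955 - 79143 = -126098$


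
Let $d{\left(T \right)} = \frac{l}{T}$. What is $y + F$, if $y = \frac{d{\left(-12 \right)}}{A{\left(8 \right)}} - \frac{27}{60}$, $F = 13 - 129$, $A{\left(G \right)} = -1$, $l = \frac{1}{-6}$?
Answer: $- \frac{41927}{360} \approx -116.46$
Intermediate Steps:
$l = - \frac{1}{6} \approx -0.16667$
$d{\left(T \right)} = - \frac{1}{6 T}$
$F = -116$
$y = - \frac{167}{360}$ ($y = \frac{\left(- \frac{1}{6}\right) \frac{1}{-12}}{-1} - \frac{27}{60} = \left(- \frac{1}{6}\right) \left(- \frac{1}{12}\right) \left(-1\right) - \frac{9}{20} = \frac{1}{72} \left(-1\right) - \frac{9}{20} = - \frac{1}{72} - \frac{9}{20} = - \frac{167}{360} \approx -0.46389$)
$y + F = - \frac{167}{360} - 116 = - \frac{41927}{360}$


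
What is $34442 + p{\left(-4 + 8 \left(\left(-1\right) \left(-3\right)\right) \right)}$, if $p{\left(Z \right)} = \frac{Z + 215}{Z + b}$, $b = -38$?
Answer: $\frac{619721}{18} \approx 34429.0$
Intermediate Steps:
$p{\left(Z \right)} = \frac{215 + Z}{-38 + Z}$ ($p{\left(Z \right)} = \frac{Z + 215}{Z - 38} = \frac{215 + Z}{-38 + Z}$)
$34442 + p{\left(-4 + 8 \left(\left(-1\right) \left(-3\right)\right) \right)} = 34442 + \frac{215 - \left(4 - 8 \left(\left(-1\right) \left(-3\right)\right)\right)}{-38 - \left(4 - 8 \left(\left(-1\right) \left(-3\right)\right)\right)} = 34442 + \frac{215 + \left(-4 + 8 \cdot 3\right)}{-38 + \left(-4 + 8 \cdot 3\right)} = 34442 + \frac{215 + \left(-4 + 24\right)}{-38 + \left(-4 + 24\right)} = 34442 + \frac{215 + 20}{-38 + 20} = 34442 + \frac{1}{-18} \cdot 235 = 34442 - \frac{235}{18} = \frac{619721}{18}$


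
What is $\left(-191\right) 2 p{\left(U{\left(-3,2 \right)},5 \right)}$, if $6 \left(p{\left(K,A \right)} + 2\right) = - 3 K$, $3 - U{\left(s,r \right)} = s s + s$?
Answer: $191$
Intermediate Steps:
$U{\left(s,r \right)} = 3 - s - s^{2}$ ($U{\left(s,r \right)} = 3 - \left(s s + s\right) = 3 - \left(s^{2} + s\right) = 3 - \left(s + s^{2}\right) = 3 - s - s^{2}$)
$p{\left(K,A \right)} = -2 - \frac{K}{2}$ ($p{\left(K,A \right)} = -2 + \frac{\left(-3\right) K}{6} = -2 - \frac{K}{2}$)
$\left(-191\right) 2 p{\left(U{\left(-3,2 \right)},5 \right)} = \left(-191\right) 2 \left(-2 - \frac{3 - -3 - \left(-3\right)^{2}}{2}\right) = - 382 \left(-2 - \frac{3 + 3 - 9}{2}\right) = - 382 \left(-2 - - \frac{3}{2}\right) = - 382 \left(-2 + \frac{3}{2}\right) = \left(-382\right) \left(- \frac{1}{2}\right) = 191$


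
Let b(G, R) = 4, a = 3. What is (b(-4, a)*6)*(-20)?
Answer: -480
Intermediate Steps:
(b(-4, a)*6)*(-20) = (4*6)*(-20) = 24*(-20) = -480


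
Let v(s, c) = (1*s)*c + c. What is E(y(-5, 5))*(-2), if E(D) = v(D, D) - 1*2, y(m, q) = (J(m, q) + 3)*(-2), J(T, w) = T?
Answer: -36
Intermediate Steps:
v(s, c) = c + c*s (v(s, c) = s*c + c = c*s + c = c + c*s)
y(m, q) = -6 - 2*m (y(m, q) = (m + 3)*(-2) = (3 + m)*(-2) = -6 - 2*m)
E(D) = -2 + D*(1 + D) (E(D) = D*(1 + D) - 1*2 = D*(1 + D) - 2 = -2 + D*(1 + D))
E(y(-5, 5))*(-2) = (-2 + (-6 - 2*(-5))*(1 + (-6 - 2*(-5))))*(-2) = (-2 + (-6 + 10)*(1 + (-6 + 10)))*(-2) = (-2 + 4*(1 + 4))*(-2) = (-2 + 4*5)*(-2) = (-2 + 20)*(-2) = 18*(-2) = -36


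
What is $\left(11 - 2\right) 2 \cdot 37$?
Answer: $666$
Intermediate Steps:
$\left(11 - 2\right) 2 \cdot 37 = 9 \cdot 2 \cdot 37 = 18 \cdot 37 = 666$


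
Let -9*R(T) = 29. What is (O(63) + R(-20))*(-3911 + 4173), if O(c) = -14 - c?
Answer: -189164/9 ≈ -21018.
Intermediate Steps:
R(T) = -29/9 (R(T) = -⅑*29 = -29/9)
(O(63) + R(-20))*(-3911 + 4173) = ((-14 - 1*63) - 29/9)*(-3911 + 4173) = ((-14 - 63) - 29/9)*262 = (-77 - 29/9)*262 = -722/9*262 = -189164/9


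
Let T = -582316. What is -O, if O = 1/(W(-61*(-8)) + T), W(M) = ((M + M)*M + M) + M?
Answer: 1/105052 ≈ 9.5191e-6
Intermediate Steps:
W(M) = 2*M + 2*M² (W(M) = ((2*M)*M + M) + M = (2*M² + M) + M = (M + 2*M²) + M = 2*M + 2*M²)
O = -1/105052 (O = 1/(2*(-61*(-8))*(1 - 61*(-8)) - 582316) = 1/(2*488*(1 + 488) - 582316) = 1/(2*488*489 - 582316) = 1/(477264 - 582316) = 1/(-105052) = -1/105052 ≈ -9.5191e-6)
-O = -1*(-1/105052) = 1/105052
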